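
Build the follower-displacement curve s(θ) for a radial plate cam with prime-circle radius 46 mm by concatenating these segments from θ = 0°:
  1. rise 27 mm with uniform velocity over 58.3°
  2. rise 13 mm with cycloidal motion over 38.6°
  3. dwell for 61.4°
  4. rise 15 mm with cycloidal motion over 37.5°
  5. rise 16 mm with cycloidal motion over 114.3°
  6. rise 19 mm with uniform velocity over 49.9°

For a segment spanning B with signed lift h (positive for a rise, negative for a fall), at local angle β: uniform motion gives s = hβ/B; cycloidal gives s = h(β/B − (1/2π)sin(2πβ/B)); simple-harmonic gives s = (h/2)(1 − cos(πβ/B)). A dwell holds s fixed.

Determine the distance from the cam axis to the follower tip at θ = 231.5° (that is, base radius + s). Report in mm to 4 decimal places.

seg 1 [0°–58.3°] uniform, h=27: full span → s += 27 → s = 27.0000
seg 2 [58.3°–96.9°] cycloidal, h=13: full span → s += 13 → s = 40.0000
seg 3 [96.9°–158.3°] dwell: s stays 40.0000
seg 4 [158.3°–195.8°] cycloidal, h=15: full span → s += 15 → s = 55.0000
seg 5 [195.8°–310.1°] cycloidal, h=16: θ=231.5° here. β=35.7, B=114.3. 16·(0.3123 − sin(2π·0.3123)/(2π)) = 2.6437 → s = 57.6437
radial distance = base radius + s = 46 + 57.6437 = 103.6437

103.6437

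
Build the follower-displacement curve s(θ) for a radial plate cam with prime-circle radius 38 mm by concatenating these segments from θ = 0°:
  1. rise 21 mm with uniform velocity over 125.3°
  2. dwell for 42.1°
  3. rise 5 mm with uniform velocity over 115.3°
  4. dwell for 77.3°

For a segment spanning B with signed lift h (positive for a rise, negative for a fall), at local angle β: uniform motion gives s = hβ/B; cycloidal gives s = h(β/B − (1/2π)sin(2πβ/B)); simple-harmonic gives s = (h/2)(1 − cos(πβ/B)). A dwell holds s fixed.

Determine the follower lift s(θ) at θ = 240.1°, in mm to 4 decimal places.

seg 1 [0°–125.3°] uniform, h=21: full span → s += 21 → s = 21.0000
seg 2 [125.3°–167.4°] dwell: s stays 21.0000
seg 3 [167.4°–282.7°] uniform, h=5: θ=240.1° here. β=72.7, B=115.3. 5·72.7/115.3 = 3.1526 → s = 24.1526

24.1526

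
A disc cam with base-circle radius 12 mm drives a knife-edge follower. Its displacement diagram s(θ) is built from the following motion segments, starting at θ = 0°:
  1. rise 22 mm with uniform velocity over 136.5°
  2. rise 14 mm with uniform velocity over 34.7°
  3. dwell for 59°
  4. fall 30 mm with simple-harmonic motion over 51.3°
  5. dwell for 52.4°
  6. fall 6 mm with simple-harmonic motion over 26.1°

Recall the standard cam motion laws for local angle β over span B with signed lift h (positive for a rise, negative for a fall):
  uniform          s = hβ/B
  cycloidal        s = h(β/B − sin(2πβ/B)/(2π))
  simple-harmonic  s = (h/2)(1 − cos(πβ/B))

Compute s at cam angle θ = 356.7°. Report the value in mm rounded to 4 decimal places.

seg 1 [0°–136.5°] uniform, h=22: full span → s += 22 → s = 22.0000
seg 2 [136.5°–171.2°] uniform, h=14: full span → s += 14 → s = 36.0000
seg 3 [171.2°–230.2°] dwell: s stays 36.0000
seg 4 [230.2°–281.5°] simple-harmonic, h=-30: full span → s += -30 → s = 6.0000
seg 5 [281.5°–333.9°] dwell: s stays 6.0000
seg 6 [333.9°–360°] simple-harmonic, h=-6: θ=356.7° here. β=22.8, B=26.1. -6/2·(1 − cos(π·0.8736)) = -5.7664 → s = 0.2336

0.2336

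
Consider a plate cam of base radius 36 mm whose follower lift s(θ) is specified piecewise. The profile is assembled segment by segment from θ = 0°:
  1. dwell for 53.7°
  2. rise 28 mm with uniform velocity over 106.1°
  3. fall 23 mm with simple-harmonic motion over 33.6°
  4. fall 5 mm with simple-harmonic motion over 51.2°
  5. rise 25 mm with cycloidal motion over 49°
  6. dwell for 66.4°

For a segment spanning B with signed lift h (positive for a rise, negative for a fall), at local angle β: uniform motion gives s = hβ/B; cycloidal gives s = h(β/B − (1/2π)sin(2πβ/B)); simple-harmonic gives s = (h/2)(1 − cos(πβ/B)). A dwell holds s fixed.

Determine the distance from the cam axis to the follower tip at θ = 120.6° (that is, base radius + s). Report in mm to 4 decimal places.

seg 1 [0°–53.7°] dwell: s stays 0.0000
seg 2 [53.7°–159.8°] uniform, h=28: θ=120.6° here. β=66.9, B=106.1. 28·66.9/106.1 = 17.6550 → s = 17.6550
radial distance = base radius + s = 36 + 17.6550 = 53.6550

53.6550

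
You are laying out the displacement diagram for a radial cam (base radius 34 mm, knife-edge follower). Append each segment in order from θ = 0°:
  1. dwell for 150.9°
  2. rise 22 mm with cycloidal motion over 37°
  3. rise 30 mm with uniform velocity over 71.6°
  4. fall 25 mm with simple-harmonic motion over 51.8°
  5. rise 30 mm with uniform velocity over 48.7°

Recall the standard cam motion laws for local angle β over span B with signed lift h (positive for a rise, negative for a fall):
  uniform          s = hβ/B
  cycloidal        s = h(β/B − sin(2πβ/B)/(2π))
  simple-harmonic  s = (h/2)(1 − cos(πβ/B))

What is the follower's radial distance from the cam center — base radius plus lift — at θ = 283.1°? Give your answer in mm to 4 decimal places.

seg 1 [0°–150.9°] dwell: s stays 0.0000
seg 2 [150.9°–187.9°] cycloidal, h=22: full span → s += 22 → s = 22.0000
seg 3 [187.9°–259.5°] uniform, h=30: full span → s += 30 → s = 52.0000
seg 4 [259.5°–311.3°] simple-harmonic, h=-25: θ=283.1° here. β=23.6, B=51.8. -25/2·(1 − cos(π·0.4556)) = -10.7620 → s = 41.2380
radial distance = base radius + s = 34 + 41.2380 = 75.2380

75.2380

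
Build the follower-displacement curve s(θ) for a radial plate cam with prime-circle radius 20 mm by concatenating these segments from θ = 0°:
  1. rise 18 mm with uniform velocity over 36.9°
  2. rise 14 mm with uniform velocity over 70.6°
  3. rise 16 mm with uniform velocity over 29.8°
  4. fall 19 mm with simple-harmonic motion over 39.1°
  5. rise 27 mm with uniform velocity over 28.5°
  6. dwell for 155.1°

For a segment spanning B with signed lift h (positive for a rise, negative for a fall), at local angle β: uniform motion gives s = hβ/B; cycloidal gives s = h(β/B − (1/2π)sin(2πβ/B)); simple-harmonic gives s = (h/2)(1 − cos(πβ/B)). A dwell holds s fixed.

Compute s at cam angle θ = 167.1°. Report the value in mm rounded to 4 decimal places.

seg 1 [0°–36.9°] uniform, h=18: full span → s += 18 → s = 18.0000
seg 2 [36.9°–107.5°] uniform, h=14: full span → s += 14 → s = 32.0000
seg 3 [107.5°–137.3°] uniform, h=16: full span → s += 16 → s = 48.0000
seg 4 [137.3°–176.4°] simple-harmonic, h=-19: θ=167.1° here. β=29.8, B=39.1. -19/2·(1 − cos(π·0.7621)) = -16.4689 → s = 31.5311

31.5311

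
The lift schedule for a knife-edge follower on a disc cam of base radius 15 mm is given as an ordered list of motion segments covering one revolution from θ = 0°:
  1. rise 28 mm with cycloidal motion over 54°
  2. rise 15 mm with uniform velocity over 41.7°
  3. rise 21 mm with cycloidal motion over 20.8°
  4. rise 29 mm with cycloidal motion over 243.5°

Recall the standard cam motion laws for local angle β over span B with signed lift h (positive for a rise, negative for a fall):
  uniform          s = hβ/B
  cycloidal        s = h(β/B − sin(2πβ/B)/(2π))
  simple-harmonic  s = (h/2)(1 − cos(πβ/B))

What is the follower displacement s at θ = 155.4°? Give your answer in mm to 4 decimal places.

seg 1 [0°–54°] cycloidal, h=28: full span → s += 28 → s = 28.0000
seg 2 [54°–95.7°] uniform, h=15: full span → s += 15 → s = 43.0000
seg 3 [95.7°–116.5°] cycloidal, h=21: full span → s += 21 → s = 64.0000
seg 4 [116.5°–360°] cycloidal, h=29: θ=155.4° here. β=38.9, B=243.5. 29·(0.1598 − sin(2π·0.1598)/(2π)) = 0.7397 → s = 64.7397

64.7397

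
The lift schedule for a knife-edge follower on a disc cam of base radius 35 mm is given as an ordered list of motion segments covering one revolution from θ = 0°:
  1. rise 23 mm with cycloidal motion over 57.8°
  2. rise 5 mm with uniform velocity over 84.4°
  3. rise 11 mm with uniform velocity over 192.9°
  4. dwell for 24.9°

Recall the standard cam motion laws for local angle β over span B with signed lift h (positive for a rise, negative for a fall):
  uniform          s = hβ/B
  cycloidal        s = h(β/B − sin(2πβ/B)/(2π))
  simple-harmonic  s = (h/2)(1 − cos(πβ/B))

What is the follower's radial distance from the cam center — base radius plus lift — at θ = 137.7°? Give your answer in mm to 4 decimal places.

seg 1 [0°–57.8°] cycloidal, h=23: full span → s += 23 → s = 23.0000
seg 2 [57.8°–142.2°] uniform, h=5: θ=137.7° here. β=79.9, B=84.4. 5·79.9/84.4 = 4.7334 → s = 27.7334
radial distance = base radius + s = 35 + 27.7334 = 62.7334

62.7334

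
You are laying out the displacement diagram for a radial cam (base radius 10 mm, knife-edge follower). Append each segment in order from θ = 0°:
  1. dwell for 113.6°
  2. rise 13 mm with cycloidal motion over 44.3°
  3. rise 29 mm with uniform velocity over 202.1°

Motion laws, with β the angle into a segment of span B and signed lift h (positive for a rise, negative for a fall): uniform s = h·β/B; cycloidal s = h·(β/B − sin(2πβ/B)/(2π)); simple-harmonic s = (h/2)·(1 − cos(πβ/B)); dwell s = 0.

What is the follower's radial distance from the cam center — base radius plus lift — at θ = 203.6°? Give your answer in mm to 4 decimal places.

seg 1 [0°–113.6°] dwell: s stays 0.0000
seg 2 [113.6°–157.9°] cycloidal, h=13: full span → s += 13 → s = 13.0000
seg 3 [157.9°–360°] uniform, h=29: θ=203.6° here. β=45.7, B=202.1. 29·45.7/202.1 = 6.5576 → s = 19.5576
radial distance = base radius + s = 10 + 19.5576 = 29.5576

29.5576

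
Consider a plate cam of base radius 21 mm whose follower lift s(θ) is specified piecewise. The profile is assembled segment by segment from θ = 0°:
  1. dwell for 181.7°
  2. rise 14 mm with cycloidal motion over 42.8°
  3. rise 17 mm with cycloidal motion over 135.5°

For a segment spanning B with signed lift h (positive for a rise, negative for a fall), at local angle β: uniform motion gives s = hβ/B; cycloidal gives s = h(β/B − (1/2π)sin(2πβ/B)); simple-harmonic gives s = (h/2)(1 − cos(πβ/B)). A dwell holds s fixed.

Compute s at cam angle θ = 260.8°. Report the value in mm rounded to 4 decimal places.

seg 1 [0°–181.7°] dwell: s stays 0.0000
seg 2 [181.7°–224.5°] cycloidal, h=14: full span → s += 14 → s = 14.0000
seg 3 [224.5°–360°] cycloidal, h=17: θ=260.8° here. β=36.3, B=135.5. 17·(0.2679 − sin(2π·0.2679)/(2π)) = 1.8657 → s = 15.8657

15.8657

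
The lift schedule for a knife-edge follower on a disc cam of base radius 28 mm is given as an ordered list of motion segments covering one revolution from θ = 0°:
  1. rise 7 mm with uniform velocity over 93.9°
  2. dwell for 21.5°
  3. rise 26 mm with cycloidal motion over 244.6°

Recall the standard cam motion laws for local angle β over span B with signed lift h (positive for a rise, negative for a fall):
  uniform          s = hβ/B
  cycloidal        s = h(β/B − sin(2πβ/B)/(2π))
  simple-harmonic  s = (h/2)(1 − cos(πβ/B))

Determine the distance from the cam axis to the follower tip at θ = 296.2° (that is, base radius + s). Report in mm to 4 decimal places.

seg 1 [0°–93.9°] uniform, h=7: full span → s += 7 → s = 7.0000
seg 2 [93.9°–115.4°] dwell: s stays 7.0000
seg 3 [115.4°–360°] cycloidal, h=26: θ=296.2° here. β=180.8, B=244.6. 26·(0.7392 − sin(2π·0.7392)/(2π)) = 23.3468 → s = 30.3468
radial distance = base radius + s = 28 + 30.3468 = 58.3468

58.3468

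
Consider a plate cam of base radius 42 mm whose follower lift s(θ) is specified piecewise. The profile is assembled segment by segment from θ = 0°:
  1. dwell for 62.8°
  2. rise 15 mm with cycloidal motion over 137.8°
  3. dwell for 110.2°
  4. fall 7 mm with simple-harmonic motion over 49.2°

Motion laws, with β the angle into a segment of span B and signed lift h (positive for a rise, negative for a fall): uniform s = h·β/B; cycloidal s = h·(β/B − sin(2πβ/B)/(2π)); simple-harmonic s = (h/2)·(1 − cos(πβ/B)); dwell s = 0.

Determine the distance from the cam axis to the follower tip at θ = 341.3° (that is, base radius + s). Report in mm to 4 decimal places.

seg 1 [0°–62.8°] dwell: s stays 0.0000
seg 2 [62.8°–200.6°] cycloidal, h=15: full span → s += 15 → s = 15.0000
seg 3 [200.6°–310.8°] dwell: s stays 15.0000
seg 4 [310.8°–360°] simple-harmonic, h=-7: θ=341.3° here. β=30.5, B=49.2. -7/2·(1 − cos(π·0.6199)) = -4.7876 → s = 10.2124
radial distance = base radius + s = 42 + 10.2124 = 52.2124

52.2124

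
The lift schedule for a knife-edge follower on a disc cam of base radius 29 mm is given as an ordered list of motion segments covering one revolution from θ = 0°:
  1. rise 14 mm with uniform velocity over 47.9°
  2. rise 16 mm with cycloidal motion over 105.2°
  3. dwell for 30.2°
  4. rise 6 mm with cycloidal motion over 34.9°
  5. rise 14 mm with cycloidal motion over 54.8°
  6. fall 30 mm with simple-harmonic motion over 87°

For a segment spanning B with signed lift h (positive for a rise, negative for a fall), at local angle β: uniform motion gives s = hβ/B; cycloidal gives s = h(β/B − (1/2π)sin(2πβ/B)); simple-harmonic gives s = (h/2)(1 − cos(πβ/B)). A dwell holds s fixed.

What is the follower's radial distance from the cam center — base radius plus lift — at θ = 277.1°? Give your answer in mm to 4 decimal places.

seg 1 [0°–47.9°] uniform, h=14: full span → s += 14 → s = 14.0000
seg 2 [47.9°–153.1°] cycloidal, h=16: full span → s += 16 → s = 30.0000
seg 3 [153.1°–183.3°] dwell: s stays 30.0000
seg 4 [183.3°–218.2°] cycloidal, h=6: full span → s += 6 → s = 36.0000
seg 5 [218.2°–273°] cycloidal, h=14: full span → s += 14 → s = 50.0000
seg 6 [273°–360°] simple-harmonic, h=-30: θ=277.1° here. β=4.1, B=87. -30/2·(1 − cos(π·0.0471)) = -0.1641 → s = 49.8359
radial distance = base radius + s = 29 + 49.8359 = 78.8359

78.8359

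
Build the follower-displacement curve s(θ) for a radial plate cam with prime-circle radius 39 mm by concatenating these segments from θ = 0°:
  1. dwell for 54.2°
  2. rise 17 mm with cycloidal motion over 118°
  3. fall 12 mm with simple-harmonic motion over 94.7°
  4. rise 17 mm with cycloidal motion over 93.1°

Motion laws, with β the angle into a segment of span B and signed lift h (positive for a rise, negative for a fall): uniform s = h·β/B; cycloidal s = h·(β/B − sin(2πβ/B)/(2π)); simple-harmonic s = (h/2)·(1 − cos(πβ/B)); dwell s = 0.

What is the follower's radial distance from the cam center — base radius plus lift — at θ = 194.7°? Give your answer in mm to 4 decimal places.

seg 1 [0°–54.2°] dwell: s stays 0.0000
seg 2 [54.2°–172.2°] cycloidal, h=17: full span → s += 17 → s = 17.0000
seg 3 [172.2°–266.9°] simple-harmonic, h=-12: θ=194.7° here. β=22.5, B=94.7. -12/2·(1 − cos(π·0.2376)) = -1.5952 → s = 15.4048
radial distance = base radius + s = 39 + 15.4048 = 54.4048

54.4048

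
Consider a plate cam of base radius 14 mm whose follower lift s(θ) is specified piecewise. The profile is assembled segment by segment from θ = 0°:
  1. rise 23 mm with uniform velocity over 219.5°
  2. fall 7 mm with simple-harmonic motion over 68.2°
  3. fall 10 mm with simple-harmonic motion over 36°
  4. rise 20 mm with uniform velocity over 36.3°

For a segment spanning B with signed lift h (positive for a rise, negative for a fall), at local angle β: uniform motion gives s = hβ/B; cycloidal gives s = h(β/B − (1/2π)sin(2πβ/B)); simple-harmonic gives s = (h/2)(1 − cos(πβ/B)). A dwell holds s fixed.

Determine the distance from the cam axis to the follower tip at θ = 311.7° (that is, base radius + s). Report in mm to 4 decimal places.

seg 1 [0°–219.5°] uniform, h=23: full span → s += 23 → s = 23.0000
seg 2 [219.5°–287.7°] simple-harmonic, h=-7: full span → s += -7 → s = 16.0000
seg 3 [287.7°–323.7°] simple-harmonic, h=-10: θ=311.7° here. β=24, B=36. -10/2·(1 − cos(π·0.6667)) = -7.5000 → s = 8.5000
radial distance = base radius + s = 14 + 8.5000 = 22.5000

22.5000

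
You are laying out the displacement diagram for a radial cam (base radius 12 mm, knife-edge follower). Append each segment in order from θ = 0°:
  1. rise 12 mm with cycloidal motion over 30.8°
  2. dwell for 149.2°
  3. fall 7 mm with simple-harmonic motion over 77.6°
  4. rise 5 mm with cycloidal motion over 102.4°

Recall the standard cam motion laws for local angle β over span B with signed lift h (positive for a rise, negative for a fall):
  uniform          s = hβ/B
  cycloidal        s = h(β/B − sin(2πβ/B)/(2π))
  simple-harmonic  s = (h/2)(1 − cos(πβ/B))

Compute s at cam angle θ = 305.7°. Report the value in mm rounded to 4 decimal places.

seg 1 [0°–30.8°] cycloidal, h=12: full span → s += 12 → s = 12.0000
seg 2 [30.8°–180°] dwell: s stays 12.0000
seg 3 [180°–257.6°] simple-harmonic, h=-7: full span → s += -7 → s = 5.0000
seg 4 [257.6°–360°] cycloidal, h=5: θ=305.7° here. β=48.1, B=102.4. 5·(0.4697 − sin(2π·0.4697)/(2π)) = 2.1982 → s = 7.1982

7.1982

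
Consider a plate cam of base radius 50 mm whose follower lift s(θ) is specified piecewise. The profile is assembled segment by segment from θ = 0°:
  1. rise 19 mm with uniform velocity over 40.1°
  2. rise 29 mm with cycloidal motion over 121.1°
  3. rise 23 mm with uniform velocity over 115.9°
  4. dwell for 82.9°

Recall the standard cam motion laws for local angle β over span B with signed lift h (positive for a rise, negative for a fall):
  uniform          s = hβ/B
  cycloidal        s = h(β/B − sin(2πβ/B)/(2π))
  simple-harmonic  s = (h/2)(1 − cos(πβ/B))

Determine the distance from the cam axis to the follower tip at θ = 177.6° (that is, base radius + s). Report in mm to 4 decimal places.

seg 1 [0°–40.1°] uniform, h=19: full span → s += 19 → s = 19.0000
seg 2 [40.1°–161.2°] cycloidal, h=29: full span → s += 29 → s = 48.0000
seg 3 [161.2°–277.1°] uniform, h=23: θ=177.6° here. β=16.4, B=115.9. 23·16.4/115.9 = 3.2545 → s = 51.2545
radial distance = base radius + s = 50 + 51.2545 = 101.2545

101.2545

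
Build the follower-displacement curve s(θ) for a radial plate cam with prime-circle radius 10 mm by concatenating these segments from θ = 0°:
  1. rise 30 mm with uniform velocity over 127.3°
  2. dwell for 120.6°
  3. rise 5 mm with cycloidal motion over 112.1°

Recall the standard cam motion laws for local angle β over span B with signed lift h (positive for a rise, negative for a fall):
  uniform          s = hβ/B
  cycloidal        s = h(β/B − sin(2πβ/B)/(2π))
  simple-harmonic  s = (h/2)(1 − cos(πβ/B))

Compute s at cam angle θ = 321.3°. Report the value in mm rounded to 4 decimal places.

seg 1 [0°–127.3°] uniform, h=30: full span → s += 30 → s = 30.0000
seg 2 [127.3°–247.9°] dwell: s stays 30.0000
seg 3 [247.9°–360°] cycloidal, h=5: θ=321.3° here. β=73.4, B=112.1. 5·(0.6548 − sin(2π·0.6548)/(2π)) = 3.9314 → s = 33.9314

33.9314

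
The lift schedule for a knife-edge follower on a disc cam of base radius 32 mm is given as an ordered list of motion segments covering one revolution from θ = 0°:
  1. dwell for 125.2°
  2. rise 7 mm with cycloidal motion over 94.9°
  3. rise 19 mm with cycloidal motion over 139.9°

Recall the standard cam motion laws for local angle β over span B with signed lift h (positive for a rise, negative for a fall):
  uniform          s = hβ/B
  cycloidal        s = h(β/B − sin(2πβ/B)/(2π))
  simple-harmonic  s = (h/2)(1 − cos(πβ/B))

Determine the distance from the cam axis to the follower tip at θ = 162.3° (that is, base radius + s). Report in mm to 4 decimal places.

seg 1 [0°–125.2°] dwell: s stays 0.0000
seg 2 [125.2°–220.1°] cycloidal, h=7: θ=162.3° here. β=37.1, B=94.9. 7·(0.3909 − sin(2π·0.3909)/(2π)) = 2.0315 → s = 2.0315
radial distance = base radius + s = 32 + 2.0315 = 34.0315

34.0315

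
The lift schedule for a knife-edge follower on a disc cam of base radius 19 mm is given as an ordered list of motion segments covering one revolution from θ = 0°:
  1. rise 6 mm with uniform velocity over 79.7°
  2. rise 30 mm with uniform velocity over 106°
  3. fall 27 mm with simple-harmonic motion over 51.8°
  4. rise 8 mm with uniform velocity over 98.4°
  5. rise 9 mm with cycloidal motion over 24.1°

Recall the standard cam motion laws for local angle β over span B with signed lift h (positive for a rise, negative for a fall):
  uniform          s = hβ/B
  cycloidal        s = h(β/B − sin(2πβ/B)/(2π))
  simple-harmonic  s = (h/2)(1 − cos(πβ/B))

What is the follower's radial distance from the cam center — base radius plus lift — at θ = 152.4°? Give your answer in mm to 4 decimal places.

seg 1 [0°–79.7°] uniform, h=6: full span → s += 6 → s = 6.0000
seg 2 [79.7°–185.7°] uniform, h=30: θ=152.4° here. β=72.7, B=106. 30·72.7/106 = 20.5755 → s = 26.5755
radial distance = base radius + s = 19 + 26.5755 = 45.5755

45.5755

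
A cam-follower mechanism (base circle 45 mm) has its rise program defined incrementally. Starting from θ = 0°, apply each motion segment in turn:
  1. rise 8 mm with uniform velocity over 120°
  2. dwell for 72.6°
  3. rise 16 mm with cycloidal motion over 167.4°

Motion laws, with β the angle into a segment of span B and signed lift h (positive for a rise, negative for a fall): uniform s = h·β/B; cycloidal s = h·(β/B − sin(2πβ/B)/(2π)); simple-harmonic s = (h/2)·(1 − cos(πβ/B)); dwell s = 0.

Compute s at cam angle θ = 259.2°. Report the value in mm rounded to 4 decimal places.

seg 1 [0°–120°] uniform, h=8: full span → s += 8 → s = 8.0000
seg 2 [120°–192.6°] dwell: s stays 8.0000
seg 3 [192.6°–360°] cycloidal, h=16: θ=259.2° here. β=66.6, B=167.4. 16·(0.3978 − sin(2π·0.3978)/(2π)) = 4.8411 → s = 12.8411

12.8411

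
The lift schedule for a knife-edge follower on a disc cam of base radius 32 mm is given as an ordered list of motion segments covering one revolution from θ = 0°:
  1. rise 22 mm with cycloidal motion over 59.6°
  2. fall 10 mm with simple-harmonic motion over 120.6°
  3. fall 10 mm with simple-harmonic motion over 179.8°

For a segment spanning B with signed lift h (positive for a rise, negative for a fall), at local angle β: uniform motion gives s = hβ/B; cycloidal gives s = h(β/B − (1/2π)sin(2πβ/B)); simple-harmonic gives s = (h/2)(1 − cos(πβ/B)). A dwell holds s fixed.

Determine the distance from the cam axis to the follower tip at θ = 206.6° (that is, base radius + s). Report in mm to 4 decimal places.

seg 1 [0°–59.6°] cycloidal, h=22: full span → s += 22 → s = 22.0000
seg 2 [59.6°–180.2°] simple-harmonic, h=-10: full span → s += -10 → s = 12.0000
seg 3 [180.2°–360°] simple-harmonic, h=-10: θ=206.6° here. β=26.4, B=179.8. -10/2·(1 − cos(π·0.1468)) = -0.5226 → s = 11.4774
radial distance = base radius + s = 32 + 11.4774 = 43.4774

43.4774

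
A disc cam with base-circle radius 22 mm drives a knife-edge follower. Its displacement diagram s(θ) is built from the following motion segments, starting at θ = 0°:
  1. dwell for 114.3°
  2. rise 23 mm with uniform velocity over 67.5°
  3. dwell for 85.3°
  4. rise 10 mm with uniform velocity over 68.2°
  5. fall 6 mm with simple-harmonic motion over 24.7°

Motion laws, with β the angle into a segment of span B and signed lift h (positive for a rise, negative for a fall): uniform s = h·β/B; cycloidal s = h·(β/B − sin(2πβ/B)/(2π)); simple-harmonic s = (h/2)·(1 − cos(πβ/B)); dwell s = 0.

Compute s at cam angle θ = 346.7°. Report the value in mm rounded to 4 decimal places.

seg 1 [0°–114.3°] dwell: s stays 0.0000
seg 2 [114.3°–181.8°] uniform, h=23: full span → s += 23 → s = 23.0000
seg 3 [181.8°–267.1°] dwell: s stays 23.0000
seg 4 [267.1°–335.3°] uniform, h=10: full span → s += 10 → s = 33.0000
seg 5 [335.3°–360°] simple-harmonic, h=-6: θ=346.7° here. β=11.4, B=24.7. -6/2·(1 − cos(π·0.4615)) = -2.6384 → s = 30.3616

30.3616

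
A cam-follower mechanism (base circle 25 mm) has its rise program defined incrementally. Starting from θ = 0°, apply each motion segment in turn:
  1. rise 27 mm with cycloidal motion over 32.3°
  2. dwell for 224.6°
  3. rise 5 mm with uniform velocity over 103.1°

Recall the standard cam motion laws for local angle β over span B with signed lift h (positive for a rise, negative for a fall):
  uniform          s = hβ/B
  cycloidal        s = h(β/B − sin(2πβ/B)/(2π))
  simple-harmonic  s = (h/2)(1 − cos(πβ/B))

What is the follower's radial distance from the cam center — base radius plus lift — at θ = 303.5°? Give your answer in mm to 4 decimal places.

seg 1 [0°–32.3°] cycloidal, h=27: full span → s += 27 → s = 27.0000
seg 2 [32.3°–256.9°] dwell: s stays 27.0000
seg 3 [256.9°–360°] uniform, h=5: θ=303.5° here. β=46.6, B=103.1. 5·46.6/103.1 = 2.2599 → s = 29.2599
radial distance = base radius + s = 25 + 29.2599 = 54.2599

54.2599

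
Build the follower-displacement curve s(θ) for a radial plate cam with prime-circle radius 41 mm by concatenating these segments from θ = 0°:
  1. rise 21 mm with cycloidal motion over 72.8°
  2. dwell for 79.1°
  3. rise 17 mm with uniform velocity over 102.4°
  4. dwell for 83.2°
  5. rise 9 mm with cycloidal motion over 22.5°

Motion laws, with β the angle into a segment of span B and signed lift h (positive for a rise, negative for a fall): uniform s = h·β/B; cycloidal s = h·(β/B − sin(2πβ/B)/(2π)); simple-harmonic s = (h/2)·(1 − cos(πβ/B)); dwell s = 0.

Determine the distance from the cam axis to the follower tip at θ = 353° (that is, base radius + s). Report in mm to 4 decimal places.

seg 1 [0°–72.8°] cycloidal, h=21: full span → s += 21 → s = 21.0000
seg 2 [72.8°–151.9°] dwell: s stays 21.0000
seg 3 [151.9°–254.3°] uniform, h=17: full span → s += 17 → s = 38.0000
seg 4 [254.3°–337.5°] dwell: s stays 38.0000
seg 5 [337.5°–360°] cycloidal, h=9: θ=353° here. β=15.5, B=22.5. 9·(0.6889 − sin(2π·0.6889)/(2π)) = 7.5281 → s = 45.5281
radial distance = base radius + s = 41 + 45.5281 = 86.5281

86.5281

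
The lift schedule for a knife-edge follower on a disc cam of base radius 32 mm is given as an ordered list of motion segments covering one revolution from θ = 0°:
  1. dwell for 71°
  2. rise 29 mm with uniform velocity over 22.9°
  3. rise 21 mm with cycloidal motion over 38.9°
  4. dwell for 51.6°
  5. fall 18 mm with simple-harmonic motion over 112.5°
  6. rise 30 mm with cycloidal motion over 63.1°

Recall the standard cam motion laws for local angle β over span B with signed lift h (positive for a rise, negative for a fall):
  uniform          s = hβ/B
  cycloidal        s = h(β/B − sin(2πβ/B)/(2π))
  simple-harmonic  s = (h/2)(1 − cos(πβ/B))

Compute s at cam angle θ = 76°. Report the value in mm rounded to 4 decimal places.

seg 1 [0°–71°] dwell: s stays 0.0000
seg 2 [71°–93.9°] uniform, h=29: θ=76° here. β=5, B=22.9. 29·5/22.9 = 6.3319 → s = 6.3319

6.3319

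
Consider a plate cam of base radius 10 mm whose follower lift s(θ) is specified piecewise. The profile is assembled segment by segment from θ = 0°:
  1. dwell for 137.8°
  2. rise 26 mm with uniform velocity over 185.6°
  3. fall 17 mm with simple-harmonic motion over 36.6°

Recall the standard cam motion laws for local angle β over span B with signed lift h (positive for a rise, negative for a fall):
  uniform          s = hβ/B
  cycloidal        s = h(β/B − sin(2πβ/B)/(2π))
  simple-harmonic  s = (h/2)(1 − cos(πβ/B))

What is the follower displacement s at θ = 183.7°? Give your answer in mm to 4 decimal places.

seg 1 [0°–137.8°] dwell: s stays 0.0000
seg 2 [137.8°–323.4°] uniform, h=26: θ=183.7° here. β=45.9, B=185.6. 26·45.9/185.6 = 6.4300 → s = 6.4300

6.4300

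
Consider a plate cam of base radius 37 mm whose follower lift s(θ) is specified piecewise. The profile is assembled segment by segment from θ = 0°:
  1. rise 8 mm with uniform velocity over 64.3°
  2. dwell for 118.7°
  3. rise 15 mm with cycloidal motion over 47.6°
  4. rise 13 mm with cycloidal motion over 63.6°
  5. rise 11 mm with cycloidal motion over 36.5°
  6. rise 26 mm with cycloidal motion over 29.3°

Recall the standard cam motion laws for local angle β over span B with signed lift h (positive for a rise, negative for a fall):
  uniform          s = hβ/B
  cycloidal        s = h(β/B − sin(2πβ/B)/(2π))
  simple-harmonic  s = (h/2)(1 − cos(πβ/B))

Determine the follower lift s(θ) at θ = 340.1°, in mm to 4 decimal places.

seg 1 [0°–64.3°] uniform, h=8: full span → s += 8 → s = 8.0000
seg 2 [64.3°–183°] dwell: s stays 8.0000
seg 3 [183°–230.6°] cycloidal, h=15: full span → s += 15 → s = 23.0000
seg 4 [230.6°–294.2°] cycloidal, h=13: full span → s += 13 → s = 36.0000
seg 5 [294.2°–330.7°] cycloidal, h=11: full span → s += 11 → s = 47.0000
seg 6 [330.7°–360°] cycloidal, h=26: θ=340.1° here. β=9.4, B=29.3. 26·(0.3208 − sin(2π·0.3208)/(2π)) = 4.6062 → s = 51.6062

51.6062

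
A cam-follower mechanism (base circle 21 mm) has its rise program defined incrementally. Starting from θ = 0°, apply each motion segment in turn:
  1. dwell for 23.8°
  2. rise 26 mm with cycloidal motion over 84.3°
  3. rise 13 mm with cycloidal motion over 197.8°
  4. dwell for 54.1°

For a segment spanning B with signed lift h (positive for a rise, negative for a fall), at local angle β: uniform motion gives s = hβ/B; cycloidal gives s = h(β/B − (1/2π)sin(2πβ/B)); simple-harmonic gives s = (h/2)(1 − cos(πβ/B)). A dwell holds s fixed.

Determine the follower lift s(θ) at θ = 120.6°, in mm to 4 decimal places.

seg 1 [0°–23.8°] dwell: s stays 0.0000
seg 2 [23.8°–108.1°] cycloidal, h=26: full span → s += 26 → s = 26.0000
seg 3 [108.1°–305.9°] cycloidal, h=13: θ=120.6° here. β=12.5, B=197.8. 13·(0.0632 − sin(2π·0.0632)/(2π)) = 0.0214 → s = 26.0214

26.0214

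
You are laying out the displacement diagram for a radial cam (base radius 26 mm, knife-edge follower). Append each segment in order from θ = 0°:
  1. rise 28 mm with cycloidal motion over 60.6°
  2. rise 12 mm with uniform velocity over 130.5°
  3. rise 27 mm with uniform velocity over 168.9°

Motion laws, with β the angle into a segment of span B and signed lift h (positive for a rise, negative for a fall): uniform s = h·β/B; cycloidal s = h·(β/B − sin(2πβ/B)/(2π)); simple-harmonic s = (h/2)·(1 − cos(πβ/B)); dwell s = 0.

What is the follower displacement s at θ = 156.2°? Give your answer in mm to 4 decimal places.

seg 1 [0°–60.6°] cycloidal, h=28: full span → s += 28 → s = 28.0000
seg 2 [60.6°–191.1°] uniform, h=12: θ=156.2° here. β=95.6, B=130.5. 12·95.6/130.5 = 8.7908 → s = 36.7908

36.7908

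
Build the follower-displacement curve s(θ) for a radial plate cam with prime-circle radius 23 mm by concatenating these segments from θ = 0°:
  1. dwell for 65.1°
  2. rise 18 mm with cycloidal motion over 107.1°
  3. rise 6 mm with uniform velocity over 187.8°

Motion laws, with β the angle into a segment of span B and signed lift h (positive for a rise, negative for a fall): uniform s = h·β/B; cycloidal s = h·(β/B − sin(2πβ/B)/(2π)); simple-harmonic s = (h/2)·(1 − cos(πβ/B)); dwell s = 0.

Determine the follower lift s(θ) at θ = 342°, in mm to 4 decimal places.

seg 1 [0°–65.1°] dwell: s stays 0.0000
seg 2 [65.1°–172.2°] cycloidal, h=18: full span → s += 18 → s = 18.0000
seg 3 [172.2°–360°] uniform, h=6: θ=342° here. β=169.8, B=187.8. 6·169.8/187.8 = 5.4249 → s = 23.4249

23.4249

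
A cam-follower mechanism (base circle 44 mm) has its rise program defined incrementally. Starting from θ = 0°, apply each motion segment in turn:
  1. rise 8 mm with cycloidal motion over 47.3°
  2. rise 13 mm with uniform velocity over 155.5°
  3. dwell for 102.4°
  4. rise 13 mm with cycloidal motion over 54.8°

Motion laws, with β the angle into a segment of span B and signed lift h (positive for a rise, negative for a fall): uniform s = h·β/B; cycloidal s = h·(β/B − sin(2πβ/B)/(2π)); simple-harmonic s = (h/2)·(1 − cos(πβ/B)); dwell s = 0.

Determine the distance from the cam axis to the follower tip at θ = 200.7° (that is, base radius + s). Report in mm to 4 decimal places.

seg 1 [0°–47.3°] cycloidal, h=8: full span → s += 8 → s = 8.0000
seg 2 [47.3°–202.8°] uniform, h=13: θ=200.7° here. β=153.4, B=155.5. 13·153.4/155.5 = 12.8244 → s = 20.8244
radial distance = base radius + s = 44 + 20.8244 = 64.8244

64.8244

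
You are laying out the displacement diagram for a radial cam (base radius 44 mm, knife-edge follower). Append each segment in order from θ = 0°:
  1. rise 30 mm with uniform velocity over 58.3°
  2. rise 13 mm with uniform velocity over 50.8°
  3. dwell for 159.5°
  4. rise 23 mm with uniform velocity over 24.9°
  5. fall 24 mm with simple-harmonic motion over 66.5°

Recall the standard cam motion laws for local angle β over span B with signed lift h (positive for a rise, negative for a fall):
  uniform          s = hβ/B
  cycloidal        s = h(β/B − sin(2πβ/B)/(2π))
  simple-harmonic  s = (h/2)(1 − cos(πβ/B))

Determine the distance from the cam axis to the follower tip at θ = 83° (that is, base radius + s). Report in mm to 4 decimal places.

seg 1 [0°–58.3°] uniform, h=30: full span → s += 30 → s = 30.0000
seg 2 [58.3°–109.1°] uniform, h=13: θ=83° here. β=24.7, B=50.8. 13·24.7/50.8 = 6.3209 → s = 36.3209
radial distance = base radius + s = 44 + 36.3209 = 80.3209

80.3209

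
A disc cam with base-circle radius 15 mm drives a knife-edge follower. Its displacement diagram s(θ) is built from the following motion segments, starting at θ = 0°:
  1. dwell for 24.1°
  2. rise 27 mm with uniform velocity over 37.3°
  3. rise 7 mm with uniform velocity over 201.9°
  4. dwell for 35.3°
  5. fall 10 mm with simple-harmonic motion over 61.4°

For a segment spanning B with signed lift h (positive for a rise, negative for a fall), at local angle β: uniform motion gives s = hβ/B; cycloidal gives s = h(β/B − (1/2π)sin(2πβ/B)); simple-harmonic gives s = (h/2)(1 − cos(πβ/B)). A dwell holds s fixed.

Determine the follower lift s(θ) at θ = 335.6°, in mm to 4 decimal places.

seg 1 [0°–24.1°] dwell: s stays 0.0000
seg 2 [24.1°–61.4°] uniform, h=27: full span → s += 27 → s = 27.0000
seg 3 [61.4°–263.3°] uniform, h=7: full span → s += 7 → s = 34.0000
seg 4 [263.3°–298.6°] dwell: s stays 34.0000
seg 5 [298.6°–360°] simple-harmonic, h=-10: θ=335.6° here. β=37, B=61.4. -10/2·(1 − cos(π·0.6026)) = -6.5840 → s = 27.4160

27.4160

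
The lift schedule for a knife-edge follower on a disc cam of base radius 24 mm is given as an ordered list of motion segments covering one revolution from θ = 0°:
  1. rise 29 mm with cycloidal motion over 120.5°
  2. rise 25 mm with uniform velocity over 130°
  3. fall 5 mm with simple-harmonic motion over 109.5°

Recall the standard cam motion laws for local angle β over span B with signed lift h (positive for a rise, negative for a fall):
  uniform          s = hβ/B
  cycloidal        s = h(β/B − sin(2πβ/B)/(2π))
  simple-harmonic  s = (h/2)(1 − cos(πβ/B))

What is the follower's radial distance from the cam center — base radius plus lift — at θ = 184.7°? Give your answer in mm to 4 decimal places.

seg 1 [0°–120.5°] cycloidal, h=29: full span → s += 29 → s = 29.0000
seg 2 [120.5°–250.5°] uniform, h=25: θ=184.7° here. β=64.2, B=130. 25·64.2/130 = 12.3462 → s = 41.3462
radial distance = base radius + s = 24 + 41.3462 = 65.3462

65.3462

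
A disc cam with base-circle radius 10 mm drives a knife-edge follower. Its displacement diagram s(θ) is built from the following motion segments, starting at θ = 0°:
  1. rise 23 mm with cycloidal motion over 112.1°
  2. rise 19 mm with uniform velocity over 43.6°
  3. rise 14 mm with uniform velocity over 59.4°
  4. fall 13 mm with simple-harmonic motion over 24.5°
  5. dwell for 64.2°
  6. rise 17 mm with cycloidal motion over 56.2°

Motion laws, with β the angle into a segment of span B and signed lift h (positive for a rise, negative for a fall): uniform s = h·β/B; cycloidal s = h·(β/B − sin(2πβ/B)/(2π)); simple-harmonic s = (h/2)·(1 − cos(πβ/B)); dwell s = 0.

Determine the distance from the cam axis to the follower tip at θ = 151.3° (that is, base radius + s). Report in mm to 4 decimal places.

seg 1 [0°–112.1°] cycloidal, h=23: full span → s += 23 → s = 23.0000
seg 2 [112.1°–155.7°] uniform, h=19: θ=151.3° here. β=39.2, B=43.6. 19·39.2/43.6 = 17.0826 → s = 40.0826
radial distance = base radius + s = 10 + 40.0826 = 50.0826

50.0826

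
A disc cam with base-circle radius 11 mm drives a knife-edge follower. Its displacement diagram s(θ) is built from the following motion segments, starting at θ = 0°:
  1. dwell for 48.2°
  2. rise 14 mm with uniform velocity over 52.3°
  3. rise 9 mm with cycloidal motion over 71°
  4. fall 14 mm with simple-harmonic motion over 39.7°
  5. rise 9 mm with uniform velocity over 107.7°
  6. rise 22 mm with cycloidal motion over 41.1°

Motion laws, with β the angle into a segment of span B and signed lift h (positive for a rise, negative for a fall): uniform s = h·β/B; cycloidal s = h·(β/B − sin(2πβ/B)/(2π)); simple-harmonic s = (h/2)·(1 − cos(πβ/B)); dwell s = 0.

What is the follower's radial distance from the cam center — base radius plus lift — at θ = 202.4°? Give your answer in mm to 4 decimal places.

seg 1 [0°–48.2°] dwell: s stays 0.0000
seg 2 [48.2°–100.5°] uniform, h=14: full span → s += 14 → s = 14.0000
seg 3 [100.5°–171.5°] cycloidal, h=9: full span → s += 9 → s = 23.0000
seg 4 [171.5°–211.2°] simple-harmonic, h=-14: θ=202.4° here. β=30.9, B=39.7. -14/2·(1 − cos(π·0.7783)) = -12.3702 → s = 10.6298
radial distance = base radius + s = 11 + 10.6298 = 21.6298

21.6298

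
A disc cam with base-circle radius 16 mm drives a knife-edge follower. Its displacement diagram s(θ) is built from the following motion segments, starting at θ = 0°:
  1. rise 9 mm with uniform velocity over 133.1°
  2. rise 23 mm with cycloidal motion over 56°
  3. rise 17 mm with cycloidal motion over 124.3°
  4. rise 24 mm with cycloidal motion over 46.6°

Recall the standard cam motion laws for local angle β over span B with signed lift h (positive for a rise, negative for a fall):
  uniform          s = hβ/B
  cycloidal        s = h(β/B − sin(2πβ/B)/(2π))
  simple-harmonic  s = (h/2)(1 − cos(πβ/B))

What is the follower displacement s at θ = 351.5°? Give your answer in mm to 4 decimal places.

seg 1 [0°–133.1°] uniform, h=9: full span → s += 9 → s = 9.0000
seg 2 [133.1°–189.1°] cycloidal, h=23: full span → s += 23 → s = 32.0000
seg 3 [189.1°–313.4°] cycloidal, h=17: full span → s += 17 → s = 49.0000
seg 4 [313.4°–360°] cycloidal, h=24: θ=351.5° here. β=38.1, B=46.6. 24·(0.8176 − sin(2π·0.8176)/(2π)) = 23.1027 → s = 72.1027

72.1027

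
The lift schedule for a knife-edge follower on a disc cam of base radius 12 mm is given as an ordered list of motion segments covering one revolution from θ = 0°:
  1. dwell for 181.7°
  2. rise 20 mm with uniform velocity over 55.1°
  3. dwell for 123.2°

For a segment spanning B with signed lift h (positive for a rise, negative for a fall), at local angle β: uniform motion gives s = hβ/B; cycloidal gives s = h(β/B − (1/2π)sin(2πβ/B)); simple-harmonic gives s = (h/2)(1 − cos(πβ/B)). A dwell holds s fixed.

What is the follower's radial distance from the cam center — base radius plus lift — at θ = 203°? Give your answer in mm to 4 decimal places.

seg 1 [0°–181.7°] dwell: s stays 0.0000
seg 2 [181.7°–236.8°] uniform, h=20: θ=203° here. β=21.3, B=55.1. 20·21.3/55.1 = 7.7314 → s = 7.7314
radial distance = base radius + s = 12 + 7.7314 = 19.7314

19.7314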